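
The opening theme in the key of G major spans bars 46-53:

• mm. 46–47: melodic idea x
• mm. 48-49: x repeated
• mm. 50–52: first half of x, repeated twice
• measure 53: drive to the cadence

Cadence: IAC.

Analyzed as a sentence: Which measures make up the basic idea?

The presentation of a sentence is the basic idea (mm. 46–47) plus its repetition (bars 48-49); the basic idea is therefore measures 46–47.

measures 46–47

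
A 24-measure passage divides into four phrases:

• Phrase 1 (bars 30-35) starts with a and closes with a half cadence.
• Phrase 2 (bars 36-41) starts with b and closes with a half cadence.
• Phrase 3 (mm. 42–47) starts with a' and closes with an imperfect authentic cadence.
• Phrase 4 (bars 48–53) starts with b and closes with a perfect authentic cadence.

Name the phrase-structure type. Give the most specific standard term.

Four phrases in two halves: the first half (bars 30-41) ends with a half cadence, the second (measures 42–53) with a perfect authentic cadence — a large antecedent–consequent pair, i.e. a double period.
Phrase 3 begins with the same material as phrase 1, making it parallel.

parallel double period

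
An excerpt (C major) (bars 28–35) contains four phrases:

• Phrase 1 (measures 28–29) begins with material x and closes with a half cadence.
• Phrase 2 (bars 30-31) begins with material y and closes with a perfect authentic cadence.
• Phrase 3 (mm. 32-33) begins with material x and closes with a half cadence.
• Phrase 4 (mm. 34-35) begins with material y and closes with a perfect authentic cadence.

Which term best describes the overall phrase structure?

The cadence pattern HC–PAC–HC–PAC is weak–strong twice, and phrases 3–4 restate phrases 1–2: a period heard twice, not a double period (which would end weakly at phrase 2).

repeated period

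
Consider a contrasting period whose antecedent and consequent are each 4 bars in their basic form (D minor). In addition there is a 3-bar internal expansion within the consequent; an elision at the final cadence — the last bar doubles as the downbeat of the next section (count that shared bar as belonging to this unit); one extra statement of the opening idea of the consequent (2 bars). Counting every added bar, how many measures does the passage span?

13 measures

Basic contrasting period: 4 + 4 = 8 bars.
8 (basic form) + 3 (internal expansion) + 2 (extra statement) = 13.
The elision shares a bar with the next section but does not change this unit's count.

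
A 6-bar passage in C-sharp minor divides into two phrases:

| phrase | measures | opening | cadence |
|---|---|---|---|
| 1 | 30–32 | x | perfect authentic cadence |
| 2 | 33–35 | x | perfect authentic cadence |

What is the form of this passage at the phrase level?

Both phrases have the same opening (x) and the same cadence (perfect authentic cadence): the second is a restatement, not a consequent, so this is a repeated phrase rather than a period.

repeated phrase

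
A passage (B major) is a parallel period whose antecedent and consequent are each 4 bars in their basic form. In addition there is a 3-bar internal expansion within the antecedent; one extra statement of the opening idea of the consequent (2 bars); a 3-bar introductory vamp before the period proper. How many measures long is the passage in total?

16 measures

Basic parallel period: 4 + 4 = 8 bars.
8 (basic form) + 3 (internal expansion) + 2 (extra statement) + 3 (introduction) = 16.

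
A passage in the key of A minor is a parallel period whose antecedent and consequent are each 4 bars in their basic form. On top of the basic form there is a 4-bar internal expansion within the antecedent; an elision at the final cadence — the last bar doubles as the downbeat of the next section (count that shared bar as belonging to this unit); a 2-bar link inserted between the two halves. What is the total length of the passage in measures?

Basic parallel period: 4 + 4 = 8 bars.
8 (basic form) + 4 (internal expansion) + 2 (link) = 14.
The elision shares a bar with the next section but does not change this unit's count.

14 measures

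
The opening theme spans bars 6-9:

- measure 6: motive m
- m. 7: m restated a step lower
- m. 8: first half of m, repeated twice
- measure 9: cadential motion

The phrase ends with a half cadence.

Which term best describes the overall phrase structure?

sentence

Basic idea (m. 6) + its repetition (m. 7) form the presentation; fragmentation and cadence (measures 8–9) form the continuation — the 4-bar whole is a sentence.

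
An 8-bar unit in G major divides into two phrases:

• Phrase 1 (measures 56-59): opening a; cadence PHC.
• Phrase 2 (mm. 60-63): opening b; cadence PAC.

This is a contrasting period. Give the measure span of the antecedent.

The phrase ending with the weaker cadence (Phrygian half cadence) is the antecedent; the one ending more conclusively (perfect authentic cadence) is the consequent. The antecedent is measures 56–59.

measures 56–59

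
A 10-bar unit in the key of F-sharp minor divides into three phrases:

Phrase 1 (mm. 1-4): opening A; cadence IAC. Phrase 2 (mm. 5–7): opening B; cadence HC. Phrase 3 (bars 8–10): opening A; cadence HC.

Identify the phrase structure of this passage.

phrase group

The final phrase closes with a half cadence, which is not stronger than the preceding half cadence; the 3 phrases lack an overall antecedent–consequent design and so form a phrase group.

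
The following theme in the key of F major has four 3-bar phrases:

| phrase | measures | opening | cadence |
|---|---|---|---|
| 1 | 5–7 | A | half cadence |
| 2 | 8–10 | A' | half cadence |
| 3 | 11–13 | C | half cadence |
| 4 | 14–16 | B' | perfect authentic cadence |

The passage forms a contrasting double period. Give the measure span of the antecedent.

In a double period the first pair of phrases (ending half cadence) is the large antecedent and the second pair (ending perfect authentic cadence) is the large consequent; the antecedent is measures 5–10.

measures 5–10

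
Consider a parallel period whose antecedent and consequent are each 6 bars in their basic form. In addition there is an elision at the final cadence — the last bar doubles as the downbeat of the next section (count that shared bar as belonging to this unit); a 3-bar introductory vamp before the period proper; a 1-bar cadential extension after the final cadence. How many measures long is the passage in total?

16 measures

Basic parallel period: 6 + 6 = 12 bars.
12 (basic form) + 3 (introduction) + 1 (cadential extension) = 16.
The elision shares a bar with the next section but does not change this unit's count.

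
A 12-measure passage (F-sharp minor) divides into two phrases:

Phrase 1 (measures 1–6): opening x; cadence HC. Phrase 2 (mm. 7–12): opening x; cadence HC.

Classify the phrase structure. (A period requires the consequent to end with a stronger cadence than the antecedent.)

Both phrases have the same opening (x) and the same cadence (half cadence): the second is a restatement, not a consequent, so this is a repeated phrase rather than a period.

repeated phrase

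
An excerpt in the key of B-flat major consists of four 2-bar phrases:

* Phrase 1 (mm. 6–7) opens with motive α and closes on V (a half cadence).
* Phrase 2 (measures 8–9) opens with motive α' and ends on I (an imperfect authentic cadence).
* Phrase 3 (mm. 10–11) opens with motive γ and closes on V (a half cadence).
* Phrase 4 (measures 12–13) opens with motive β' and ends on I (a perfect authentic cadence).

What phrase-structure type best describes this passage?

Four phrases in two halves: the first half (mm. 6–9) ends with an imperfect authentic cadence, the second (measures 10-13) with a perfect authentic cadence — a large antecedent–consequent pair, i.e. a double period.
Phrase 3 begins with different material from phrase 1, making it contrasting.

contrasting double period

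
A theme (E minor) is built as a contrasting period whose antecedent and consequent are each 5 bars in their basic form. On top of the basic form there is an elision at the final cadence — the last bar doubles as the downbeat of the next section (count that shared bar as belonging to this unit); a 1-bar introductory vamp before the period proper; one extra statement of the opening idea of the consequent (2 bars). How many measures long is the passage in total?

13 measures

Basic contrasting period: 5 + 5 = 10 bars.
10 (basic form) + 1 (introduction) + 2 (extra statement) = 13.
The elision shares a bar with the next section but does not change this unit's count.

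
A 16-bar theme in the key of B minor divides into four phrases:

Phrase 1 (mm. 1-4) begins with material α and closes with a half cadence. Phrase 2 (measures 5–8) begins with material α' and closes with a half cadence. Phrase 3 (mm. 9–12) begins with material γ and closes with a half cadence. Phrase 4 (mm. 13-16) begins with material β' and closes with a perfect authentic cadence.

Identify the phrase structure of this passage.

Four phrases in two halves: the first half (measures 1–8) ends with a half cadence, the second (mm. 9–16) with a perfect authentic cadence — a large antecedent–consequent pair, i.e. a double period.
Phrase 3 begins with different material from phrase 1, making it contrasting.

contrasting double period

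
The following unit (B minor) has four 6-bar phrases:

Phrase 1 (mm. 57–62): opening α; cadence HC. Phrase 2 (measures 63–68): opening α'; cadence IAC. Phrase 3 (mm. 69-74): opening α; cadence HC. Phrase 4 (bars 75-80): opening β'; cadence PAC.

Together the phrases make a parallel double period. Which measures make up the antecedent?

measures 57–68

In a double period the first pair of phrases (ending imperfect authentic cadence) is the large antecedent and the second pair (ending perfect authentic cadence) is the large consequent; the antecedent is measures 57–68.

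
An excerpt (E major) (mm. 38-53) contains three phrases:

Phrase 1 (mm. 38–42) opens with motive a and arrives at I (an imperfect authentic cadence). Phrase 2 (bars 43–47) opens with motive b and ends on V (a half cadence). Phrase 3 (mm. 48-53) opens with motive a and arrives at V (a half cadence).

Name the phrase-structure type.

The final phrase closes with a half cadence, which is not stronger than the preceding half cadence; the 3 phrases lack an overall antecedent–consequent design and so form a phrase group.

phrase group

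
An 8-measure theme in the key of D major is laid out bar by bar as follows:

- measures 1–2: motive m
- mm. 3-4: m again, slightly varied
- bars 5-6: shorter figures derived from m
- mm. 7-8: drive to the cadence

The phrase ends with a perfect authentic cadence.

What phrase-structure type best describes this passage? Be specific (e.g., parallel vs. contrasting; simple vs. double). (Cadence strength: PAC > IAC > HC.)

sentence

Basic idea (mm. 1-2) + its repetition (bars 3–4) form the presentation; fragmentation and cadence (mm. 5–8) form the continuation — the 8-bar whole is a sentence.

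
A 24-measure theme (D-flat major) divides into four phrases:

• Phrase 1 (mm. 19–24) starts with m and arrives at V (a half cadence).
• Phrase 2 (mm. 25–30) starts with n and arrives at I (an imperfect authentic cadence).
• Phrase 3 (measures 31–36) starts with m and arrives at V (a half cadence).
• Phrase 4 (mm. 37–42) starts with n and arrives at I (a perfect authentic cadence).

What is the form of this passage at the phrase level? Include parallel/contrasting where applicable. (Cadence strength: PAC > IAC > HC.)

Four phrases in two halves: the first half (measures 19–30) ends with an imperfect authentic cadence, the second (mm. 31–42) with a perfect authentic cadence — a large antecedent–consequent pair, i.e. a double period.
Phrase 3 begins with the same material as phrase 1, making it parallel.

parallel double period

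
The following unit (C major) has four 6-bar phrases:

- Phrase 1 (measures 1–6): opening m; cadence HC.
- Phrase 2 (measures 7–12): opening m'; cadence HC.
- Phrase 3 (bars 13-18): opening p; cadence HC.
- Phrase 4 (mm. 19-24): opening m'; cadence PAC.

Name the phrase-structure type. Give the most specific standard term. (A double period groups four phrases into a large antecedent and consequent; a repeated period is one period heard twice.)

contrasting double period

Four phrases in two halves: the first half (bars 1-12) ends with a half cadence, the second (measures 13-24) with a perfect authentic cadence — a large antecedent–consequent pair, i.e. a double period.
Phrase 3 begins with different material from phrase 1, making it contrasting.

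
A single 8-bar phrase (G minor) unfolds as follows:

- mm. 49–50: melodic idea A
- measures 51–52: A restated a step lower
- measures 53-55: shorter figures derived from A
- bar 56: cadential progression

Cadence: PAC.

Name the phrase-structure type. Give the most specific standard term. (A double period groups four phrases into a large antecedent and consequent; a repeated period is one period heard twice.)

sentence

Basic idea (mm. 49–50) + its repetition (mm. 51–52) form the presentation; fragmentation and cadence (bars 53-56) form the continuation — the 8-bar whole is a sentence.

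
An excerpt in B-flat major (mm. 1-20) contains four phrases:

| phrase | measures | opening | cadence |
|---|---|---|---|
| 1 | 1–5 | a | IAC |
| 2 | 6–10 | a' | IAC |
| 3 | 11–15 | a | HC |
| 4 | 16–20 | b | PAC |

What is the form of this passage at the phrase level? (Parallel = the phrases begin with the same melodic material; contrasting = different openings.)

parallel double period

Four phrases in two halves: the first half (mm. 1–10) ends with an imperfect authentic cadence, the second (bars 11–20) with a perfect authentic cadence — a large antecedent–consequent pair, i.e. a double period.
Phrase 3 begins with the same material as phrase 1, making it parallel.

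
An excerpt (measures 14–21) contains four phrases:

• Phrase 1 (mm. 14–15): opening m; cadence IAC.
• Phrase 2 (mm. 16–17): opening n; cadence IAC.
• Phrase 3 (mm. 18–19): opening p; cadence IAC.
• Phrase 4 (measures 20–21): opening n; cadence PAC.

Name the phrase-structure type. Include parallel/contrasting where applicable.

contrasting double period

Four phrases in two halves: the first half (measures 14-17) ends with an imperfect authentic cadence, the second (measures 18-21) with a perfect authentic cadence — a large antecedent–consequent pair, i.e. a double period.
Phrase 3 begins with different material from phrase 1, making it contrasting.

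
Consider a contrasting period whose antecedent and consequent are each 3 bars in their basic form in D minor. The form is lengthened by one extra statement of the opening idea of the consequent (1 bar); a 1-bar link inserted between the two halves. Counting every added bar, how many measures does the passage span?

Basic contrasting period: 3 + 3 = 6 bars.
6 (basic form) + 1 (extra statement) + 1 (link) = 8.

8 measures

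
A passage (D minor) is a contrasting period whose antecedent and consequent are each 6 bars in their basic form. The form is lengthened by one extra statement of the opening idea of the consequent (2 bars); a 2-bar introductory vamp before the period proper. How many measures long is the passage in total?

Basic contrasting period: 6 + 6 = 12 bars.
12 (basic form) + 2 (extra statement) + 2 (introduction) = 16.

16 measures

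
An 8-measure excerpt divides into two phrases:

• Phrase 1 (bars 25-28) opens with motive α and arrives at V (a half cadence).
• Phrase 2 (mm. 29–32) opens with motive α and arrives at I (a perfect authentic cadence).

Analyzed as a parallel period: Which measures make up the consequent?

measures 29–32

The antecedent is the phrase ending with the weaker cadence (half cadence, phrase 1) and the consequent the one ending more conclusively (perfect authentic cadence, phrase 2); the consequent is measures 29-32.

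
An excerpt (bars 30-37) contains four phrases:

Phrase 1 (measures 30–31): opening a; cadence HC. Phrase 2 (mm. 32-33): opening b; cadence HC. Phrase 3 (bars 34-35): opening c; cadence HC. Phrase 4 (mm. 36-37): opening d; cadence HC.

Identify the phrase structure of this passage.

phrase group

Phrase 4 ends with a half cadence, no stronger than phrase 2's half cadence, so the four phrases do not form a double period; nor do phrases 3–4 duplicate 1–2, so it is not a repeated period. With no phrase reaching a conclusive cadence, the passage is a phrase group.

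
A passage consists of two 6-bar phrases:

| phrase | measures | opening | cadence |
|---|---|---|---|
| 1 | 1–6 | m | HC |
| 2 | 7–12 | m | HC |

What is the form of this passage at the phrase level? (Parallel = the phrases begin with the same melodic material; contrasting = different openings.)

repeated phrase

Both phrases have the same opening (m) and the same cadence (half cadence): the second is a restatement, not a consequent, so this is a repeated phrase rather than a period.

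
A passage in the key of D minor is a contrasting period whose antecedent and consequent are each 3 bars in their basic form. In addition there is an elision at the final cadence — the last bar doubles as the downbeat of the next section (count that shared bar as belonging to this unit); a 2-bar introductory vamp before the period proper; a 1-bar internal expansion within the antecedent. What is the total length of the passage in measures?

9 measures

Basic contrasting period: 3 + 3 = 6 bars.
6 (basic form) + 2 (introduction) + 1 (internal expansion) = 9.
The elision shares a bar with the next section but does not change this unit's count.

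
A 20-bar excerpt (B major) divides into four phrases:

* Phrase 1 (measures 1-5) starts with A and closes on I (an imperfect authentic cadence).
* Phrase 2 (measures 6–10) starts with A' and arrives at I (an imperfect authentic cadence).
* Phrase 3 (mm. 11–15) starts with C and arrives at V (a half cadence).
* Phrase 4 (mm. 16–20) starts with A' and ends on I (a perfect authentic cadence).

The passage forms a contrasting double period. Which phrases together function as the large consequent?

In a double period the first pair of phrases (ending imperfect authentic cadence) is the large antecedent and the second pair (ending perfect authentic cadence) is the large consequent; the consequent is phrases 3 and 4.

phrases 3 and 4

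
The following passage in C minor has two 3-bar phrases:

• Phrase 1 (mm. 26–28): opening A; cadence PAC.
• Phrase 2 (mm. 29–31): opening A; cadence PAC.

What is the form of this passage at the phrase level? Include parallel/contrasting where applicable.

repeated phrase

Both phrases have the same opening (A) and the same cadence (perfect authentic cadence): the second is a restatement, not a consequent, so this is a repeated phrase rather than a period.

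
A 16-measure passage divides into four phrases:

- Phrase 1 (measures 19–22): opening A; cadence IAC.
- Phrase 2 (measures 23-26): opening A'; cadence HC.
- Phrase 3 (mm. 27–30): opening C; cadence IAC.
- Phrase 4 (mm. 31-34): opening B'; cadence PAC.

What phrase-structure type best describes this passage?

Four phrases in two halves: the first half (mm. 19–26) ends with a half cadence, the second (measures 27-34) with a perfect authentic cadence — a large antecedent–consequent pair, i.e. a double period.
Phrase 3 begins with different material from phrase 1, making it contrasting.

contrasting double period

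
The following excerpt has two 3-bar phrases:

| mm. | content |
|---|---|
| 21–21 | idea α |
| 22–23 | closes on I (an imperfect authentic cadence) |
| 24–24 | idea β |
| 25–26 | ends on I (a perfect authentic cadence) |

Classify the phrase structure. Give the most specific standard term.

Phrase 1 ends with an imperfect authentic cadence (weaker) and phrase 2 with a perfect authentic cadence (stronger): antecedent + consequent = a period.
The two phrases open with different material (α / β), so the period is contrasting.

contrasting period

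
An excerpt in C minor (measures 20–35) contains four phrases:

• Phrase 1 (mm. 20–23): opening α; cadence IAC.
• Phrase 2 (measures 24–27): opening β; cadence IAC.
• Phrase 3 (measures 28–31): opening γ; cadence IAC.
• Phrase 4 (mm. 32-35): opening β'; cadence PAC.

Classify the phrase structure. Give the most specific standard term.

Four phrases in two halves: the first half (measures 20–27) ends with an imperfect authentic cadence, the second (mm. 28-35) with a perfect authentic cadence — a large antecedent–consequent pair, i.e. a double period.
Phrase 3 begins with different material from phrase 1, making it contrasting.

contrasting double period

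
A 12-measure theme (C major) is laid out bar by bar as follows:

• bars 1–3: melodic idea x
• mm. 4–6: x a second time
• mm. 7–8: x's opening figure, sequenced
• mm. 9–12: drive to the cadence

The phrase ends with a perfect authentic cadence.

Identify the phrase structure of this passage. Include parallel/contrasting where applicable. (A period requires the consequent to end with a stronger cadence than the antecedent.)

sentence

Basic idea (measures 1-3) + its repetition (bars 4–6) form the presentation; fragmentation and cadence (mm. 7–12) form the continuation — the 12-bar whole is a sentence.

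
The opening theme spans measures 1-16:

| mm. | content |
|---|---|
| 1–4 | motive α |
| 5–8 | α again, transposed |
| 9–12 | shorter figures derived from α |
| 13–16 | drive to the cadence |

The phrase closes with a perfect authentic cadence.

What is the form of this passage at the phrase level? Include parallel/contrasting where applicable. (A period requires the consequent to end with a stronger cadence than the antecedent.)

sentence

Basic idea (mm. 1–4) + its repetition (bars 5–8) form the presentation; fragmentation and cadence (mm. 9-16) form the continuation — the 16-bar whole is a sentence.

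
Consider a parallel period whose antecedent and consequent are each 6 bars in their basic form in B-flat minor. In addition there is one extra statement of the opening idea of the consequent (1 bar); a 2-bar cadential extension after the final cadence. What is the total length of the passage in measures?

Basic parallel period: 6 + 6 = 12 bars.
12 (basic form) + 1 (extra statement) + 2 (cadential extension) = 15.

15 measures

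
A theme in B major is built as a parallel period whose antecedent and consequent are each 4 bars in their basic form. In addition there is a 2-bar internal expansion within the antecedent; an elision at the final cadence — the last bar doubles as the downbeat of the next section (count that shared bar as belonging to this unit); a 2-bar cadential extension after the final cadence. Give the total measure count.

Basic parallel period: 4 + 4 = 8 bars.
8 (basic form) + 2 (internal expansion) + 2 (cadential extension) = 12.
The elision shares a bar with the next section but does not change this unit's count.

12 measures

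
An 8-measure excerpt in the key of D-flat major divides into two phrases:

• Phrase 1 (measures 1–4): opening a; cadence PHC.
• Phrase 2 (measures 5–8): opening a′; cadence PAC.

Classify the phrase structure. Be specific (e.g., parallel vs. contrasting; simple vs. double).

parallel period

Phrase 1 ends with a Phrygian half cadence (weaker) and phrase 2 with a perfect authentic cadence (stronger): antecedent + consequent = a period.
The two phrases open with the same material (a / a′), so the period is parallel.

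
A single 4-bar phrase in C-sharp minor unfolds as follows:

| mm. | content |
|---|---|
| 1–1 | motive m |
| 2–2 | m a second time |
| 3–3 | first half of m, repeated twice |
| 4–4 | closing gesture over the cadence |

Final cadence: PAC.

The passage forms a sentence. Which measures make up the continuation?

After the presentation (measures 1-2), the continuation covers the fragmentation through the cadence: bars 3–4.

measures 3–4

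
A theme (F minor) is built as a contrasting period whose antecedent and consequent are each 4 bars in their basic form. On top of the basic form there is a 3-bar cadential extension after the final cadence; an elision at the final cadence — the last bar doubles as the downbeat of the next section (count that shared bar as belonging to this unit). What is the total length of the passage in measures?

11 measures

Basic contrasting period: 4 + 4 = 8 bars.
8 (basic form) + 3 (cadential extension) = 11.
The elision shares a bar with the next section but does not change this unit's count.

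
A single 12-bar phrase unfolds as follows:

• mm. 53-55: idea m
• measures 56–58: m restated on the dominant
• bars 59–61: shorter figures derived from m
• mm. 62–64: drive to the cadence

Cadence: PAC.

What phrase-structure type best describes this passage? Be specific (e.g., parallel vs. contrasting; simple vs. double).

sentence

Basic idea (mm. 53–55) + its repetition (mm. 56–58) form the presentation; fragmentation and cadence (bars 59–64) form the continuation — the 12-bar whole is a sentence.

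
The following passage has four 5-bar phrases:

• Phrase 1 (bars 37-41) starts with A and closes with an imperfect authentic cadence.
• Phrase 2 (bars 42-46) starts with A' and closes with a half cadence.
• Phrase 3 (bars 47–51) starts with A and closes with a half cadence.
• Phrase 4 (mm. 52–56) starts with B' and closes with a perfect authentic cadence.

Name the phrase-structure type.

Four phrases in two halves: the first half (measures 37-46) ends with a half cadence, the second (mm. 47–56) with a perfect authentic cadence — a large antecedent–consequent pair, i.e. a double period.
Phrase 3 begins with the same material as phrase 1, making it parallel.

parallel double period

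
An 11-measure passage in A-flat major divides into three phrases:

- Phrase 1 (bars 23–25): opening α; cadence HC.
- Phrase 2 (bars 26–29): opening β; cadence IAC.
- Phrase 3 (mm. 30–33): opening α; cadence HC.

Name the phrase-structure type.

The final phrase closes with a half cadence, which is not stronger than the preceding imperfect authentic cadence; the 3 phrases lack an overall antecedent–consequent design and so form a phrase group.

phrase group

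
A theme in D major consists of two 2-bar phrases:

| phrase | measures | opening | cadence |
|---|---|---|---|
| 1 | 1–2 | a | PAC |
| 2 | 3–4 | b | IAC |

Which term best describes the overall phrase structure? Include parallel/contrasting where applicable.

The second phrase closes with an imperfect authentic cadence, which is not stronger than the first phrase's perfect authentic cadence; without a weak→strong cadential pair there is no antecedent–consequent relationship, so this is a phrase group rather than a period.

phrase group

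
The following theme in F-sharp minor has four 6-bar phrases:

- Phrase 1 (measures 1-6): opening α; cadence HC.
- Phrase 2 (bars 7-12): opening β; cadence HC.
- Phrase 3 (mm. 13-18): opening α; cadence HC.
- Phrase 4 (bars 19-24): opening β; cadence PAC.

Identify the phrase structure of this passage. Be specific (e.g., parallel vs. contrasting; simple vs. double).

Four phrases in two halves: the first half (mm. 1–12) ends with a half cadence, the second (mm. 13–24) with a perfect authentic cadence — a large antecedent–consequent pair, i.e. a double period.
Phrase 3 begins with the same material as phrase 1, making it parallel.

parallel double period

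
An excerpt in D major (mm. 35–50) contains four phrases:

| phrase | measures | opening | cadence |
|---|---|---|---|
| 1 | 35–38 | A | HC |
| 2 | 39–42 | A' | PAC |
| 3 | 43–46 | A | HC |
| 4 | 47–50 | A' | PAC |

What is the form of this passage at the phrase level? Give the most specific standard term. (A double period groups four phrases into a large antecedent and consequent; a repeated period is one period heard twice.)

The cadence pattern HC–PAC–HC–PAC is weak–strong twice, and phrases 3–4 restate phrases 1–2: a period heard twice, not a double period (which would end weakly at phrase 2).

repeated period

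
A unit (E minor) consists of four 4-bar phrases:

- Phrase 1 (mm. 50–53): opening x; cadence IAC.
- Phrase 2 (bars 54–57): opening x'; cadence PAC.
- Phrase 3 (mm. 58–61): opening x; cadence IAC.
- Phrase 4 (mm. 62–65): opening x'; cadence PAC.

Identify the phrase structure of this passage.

repeated period

The cadence pattern IAC–PAC–IAC–PAC is weak–strong twice, and phrases 3–4 restate phrases 1–2: a period heard twice, not a double period (which would end weakly at phrase 2).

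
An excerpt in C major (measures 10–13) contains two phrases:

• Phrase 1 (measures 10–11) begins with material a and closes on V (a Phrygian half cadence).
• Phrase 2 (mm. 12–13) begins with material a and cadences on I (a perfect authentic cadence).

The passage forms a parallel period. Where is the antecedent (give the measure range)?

measures 10–11

The antecedent is the phrase ending with the weaker cadence (Phrygian half cadence, phrase 1) and the consequent the one ending more conclusively (perfect authentic cadence, phrase 2); the antecedent is mm. 10–11.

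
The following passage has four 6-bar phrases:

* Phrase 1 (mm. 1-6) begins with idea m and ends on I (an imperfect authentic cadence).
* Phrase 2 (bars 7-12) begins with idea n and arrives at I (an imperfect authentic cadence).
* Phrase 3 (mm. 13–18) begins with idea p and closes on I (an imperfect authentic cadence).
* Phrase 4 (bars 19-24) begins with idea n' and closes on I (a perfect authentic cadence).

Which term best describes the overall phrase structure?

contrasting double period

Four phrases in two halves: the first half (measures 1–12) ends with an imperfect authentic cadence, the second (bars 13-24) with a perfect authentic cadence — a large antecedent–consequent pair, i.e. a double period.
Phrase 3 begins with different material from phrase 1, making it contrasting.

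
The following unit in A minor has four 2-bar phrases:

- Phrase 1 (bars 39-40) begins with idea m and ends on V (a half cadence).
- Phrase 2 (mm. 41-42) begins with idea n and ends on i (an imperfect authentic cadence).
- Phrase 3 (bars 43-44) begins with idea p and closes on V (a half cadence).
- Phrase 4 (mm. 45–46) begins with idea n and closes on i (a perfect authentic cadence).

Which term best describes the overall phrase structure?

Four phrases in two halves: the first half (measures 39–42) ends with an imperfect authentic cadence, the second (mm. 43-46) with a perfect authentic cadence — a large antecedent–consequent pair, i.e. a double period.
Phrase 3 begins with different material from phrase 1, making it contrasting.

contrasting double period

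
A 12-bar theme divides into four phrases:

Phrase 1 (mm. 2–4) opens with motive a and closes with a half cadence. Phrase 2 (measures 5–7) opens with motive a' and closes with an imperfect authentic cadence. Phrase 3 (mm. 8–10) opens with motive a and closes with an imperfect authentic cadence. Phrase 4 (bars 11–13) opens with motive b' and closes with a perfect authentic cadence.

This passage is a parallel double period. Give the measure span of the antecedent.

measures 2–7

In a double period the four phrases pair into a large antecedent (phrases 1–2, ending imperfect authentic cadence) and a large consequent (phrases 3–4, ending perfect authentic cadence). The antecedent spans mm. 2–7.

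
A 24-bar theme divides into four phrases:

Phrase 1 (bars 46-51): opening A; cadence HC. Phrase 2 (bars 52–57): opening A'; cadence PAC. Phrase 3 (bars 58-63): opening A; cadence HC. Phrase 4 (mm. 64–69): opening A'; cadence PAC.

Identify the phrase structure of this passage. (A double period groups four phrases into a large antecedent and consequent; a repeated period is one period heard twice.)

The cadence pattern HC–PAC–HC–PAC is weak–strong twice, and phrases 3–4 restate phrases 1–2: a period heard twice, not a double period (which would end weakly at phrase 2).

repeated period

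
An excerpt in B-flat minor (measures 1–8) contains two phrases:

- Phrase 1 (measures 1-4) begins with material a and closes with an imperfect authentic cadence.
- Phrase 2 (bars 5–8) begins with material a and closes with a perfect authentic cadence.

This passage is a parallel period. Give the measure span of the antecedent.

The antecedent is the phrase ending with the weaker cadence (imperfect authentic cadence, phrase 1) and the consequent the one ending more conclusively (perfect authentic cadence, phrase 2); the antecedent is mm. 1–4.

measures 1–4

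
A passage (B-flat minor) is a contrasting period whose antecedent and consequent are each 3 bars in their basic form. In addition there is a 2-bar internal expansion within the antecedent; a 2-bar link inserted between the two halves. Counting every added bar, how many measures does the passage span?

10 measures

Basic contrasting period: 3 + 3 = 6 bars.
6 (basic form) + 2 (internal expansion) + 2 (link) = 10.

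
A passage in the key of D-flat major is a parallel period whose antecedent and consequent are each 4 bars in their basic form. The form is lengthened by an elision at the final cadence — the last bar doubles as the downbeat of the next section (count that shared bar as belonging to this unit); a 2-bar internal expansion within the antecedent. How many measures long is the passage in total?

Basic parallel period: 4 + 4 = 8 bars.
8 (basic form) + 2 (internal expansion) = 10.
The elision shares a bar with the next section but does not change this unit's count.

10 measures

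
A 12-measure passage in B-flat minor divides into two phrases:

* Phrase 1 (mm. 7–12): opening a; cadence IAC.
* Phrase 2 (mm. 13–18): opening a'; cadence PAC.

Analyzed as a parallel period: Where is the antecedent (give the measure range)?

The antecedent is the phrase ending with the weaker cadence (imperfect authentic cadence, phrase 1) and the consequent the one ending more conclusively (perfect authentic cadence, phrase 2); the antecedent is measures 7–12.

measures 7–12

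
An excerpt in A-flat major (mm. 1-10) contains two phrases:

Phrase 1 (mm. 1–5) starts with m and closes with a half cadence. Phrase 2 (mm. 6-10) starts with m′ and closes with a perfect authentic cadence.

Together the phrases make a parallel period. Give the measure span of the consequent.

The phrase ending with the weaker cadence (half cadence) is the antecedent; the one ending more conclusively (perfect authentic cadence) is the consequent. The consequent is measures 6–10.

measures 6–10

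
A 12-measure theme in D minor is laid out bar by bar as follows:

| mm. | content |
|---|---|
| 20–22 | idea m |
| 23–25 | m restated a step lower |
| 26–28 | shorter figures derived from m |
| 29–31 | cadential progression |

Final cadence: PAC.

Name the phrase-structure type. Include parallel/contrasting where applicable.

Basic idea (mm. 20–22) + its repetition (bars 23–25) form the presentation; fragmentation and cadence (measures 26–31) form the continuation — the 12-bar whole is a sentence.

sentence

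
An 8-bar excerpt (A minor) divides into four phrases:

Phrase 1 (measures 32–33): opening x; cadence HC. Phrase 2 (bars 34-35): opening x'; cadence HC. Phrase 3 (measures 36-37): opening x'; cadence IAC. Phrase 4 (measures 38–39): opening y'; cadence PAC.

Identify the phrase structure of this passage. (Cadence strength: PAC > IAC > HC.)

parallel double period

Four phrases in two halves: the first half (bars 32–35) ends with a half cadence, the second (mm. 36–39) with a perfect authentic cadence — a large antecedent–consequent pair, i.e. a double period.
Phrase 3 begins with the same material as phrase 1, making it parallel.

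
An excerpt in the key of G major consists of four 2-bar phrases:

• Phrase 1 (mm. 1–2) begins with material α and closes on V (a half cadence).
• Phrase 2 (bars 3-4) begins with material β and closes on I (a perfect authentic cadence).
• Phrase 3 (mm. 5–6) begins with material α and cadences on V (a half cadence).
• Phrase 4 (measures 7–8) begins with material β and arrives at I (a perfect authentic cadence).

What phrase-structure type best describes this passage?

The cadence pattern HC–PAC–HC–PAC is weak–strong twice, and phrases 3–4 restate phrases 1–2: a period heard twice, not a double period (which would end weakly at phrase 2).

repeated period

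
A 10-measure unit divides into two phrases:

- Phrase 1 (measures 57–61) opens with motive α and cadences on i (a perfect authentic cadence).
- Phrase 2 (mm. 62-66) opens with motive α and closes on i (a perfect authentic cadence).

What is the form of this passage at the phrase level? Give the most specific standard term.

Both phrases have the same opening (α) and the same cadence (perfect authentic cadence): the second is a restatement, not a consequent, so this is a repeated phrase rather than a period.

repeated phrase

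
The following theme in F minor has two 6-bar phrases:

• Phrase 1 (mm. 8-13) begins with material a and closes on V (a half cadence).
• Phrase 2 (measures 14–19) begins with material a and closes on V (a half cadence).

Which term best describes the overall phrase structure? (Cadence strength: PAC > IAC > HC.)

Both phrases have the same opening (a) and the same cadence (half cadence): the second is a restatement, not a consequent, so this is a repeated phrase rather than a period.

repeated phrase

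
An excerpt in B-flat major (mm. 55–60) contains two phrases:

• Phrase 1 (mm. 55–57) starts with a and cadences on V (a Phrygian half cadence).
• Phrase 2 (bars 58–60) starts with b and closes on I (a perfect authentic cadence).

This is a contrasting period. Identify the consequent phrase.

phrase 2

The phrase ending with the weaker cadence (Phrygian half cadence) is the antecedent; the one ending more conclusively (perfect authentic cadence) is the consequent. The consequent is phrase 2.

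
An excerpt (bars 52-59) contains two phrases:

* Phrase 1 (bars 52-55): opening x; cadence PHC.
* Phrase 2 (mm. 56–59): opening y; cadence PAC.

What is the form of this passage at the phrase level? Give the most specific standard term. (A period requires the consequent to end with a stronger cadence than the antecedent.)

Phrase 1 ends with a Phrygian half cadence (weaker) and phrase 2 with a perfect authentic cadence (stronger): antecedent + consequent = a period.
The two phrases open with different material (x / y), so the period is contrasting.

contrasting period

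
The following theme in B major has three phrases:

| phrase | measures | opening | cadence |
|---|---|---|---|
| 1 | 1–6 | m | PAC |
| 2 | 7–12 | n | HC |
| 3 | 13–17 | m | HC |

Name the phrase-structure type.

The final phrase closes with a half cadence, which is not stronger than the preceding half cadence; the 3 phrases lack an overall antecedent–consequent design and so form a phrase group.

phrase group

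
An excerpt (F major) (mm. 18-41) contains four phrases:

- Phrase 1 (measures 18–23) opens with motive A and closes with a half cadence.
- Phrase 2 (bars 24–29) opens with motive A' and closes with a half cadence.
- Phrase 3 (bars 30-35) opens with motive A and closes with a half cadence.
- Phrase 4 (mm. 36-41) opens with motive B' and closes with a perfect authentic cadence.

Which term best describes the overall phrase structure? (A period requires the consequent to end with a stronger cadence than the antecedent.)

parallel double period

Four phrases in two halves: the first half (bars 18–29) ends with a half cadence, the second (measures 30–41) with a perfect authentic cadence — a large antecedent–consequent pair, i.e. a double period.
Phrase 3 begins with the same material as phrase 1, making it parallel.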